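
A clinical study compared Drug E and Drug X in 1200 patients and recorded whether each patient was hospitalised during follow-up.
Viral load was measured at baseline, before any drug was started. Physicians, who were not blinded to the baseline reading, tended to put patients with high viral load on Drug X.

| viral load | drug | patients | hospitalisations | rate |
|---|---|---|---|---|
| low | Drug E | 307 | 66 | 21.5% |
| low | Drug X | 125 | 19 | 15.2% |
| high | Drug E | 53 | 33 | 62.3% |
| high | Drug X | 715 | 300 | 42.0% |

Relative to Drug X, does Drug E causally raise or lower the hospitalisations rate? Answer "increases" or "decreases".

The viral load-specific comparison favours Drug X throughout, but the pooled figures favour Drug E. The question is whether to condition on viral load.
Viral load differs across drugs for reasons unrelated to any effect of the drug itself, and it separately predicts the outcome — a classic confounder. We must compare within viral load levels.
Within each level — low: 21.5% vs 15.2%; high: 62.3% vs 42.0% — Drug X is lower every time.

increases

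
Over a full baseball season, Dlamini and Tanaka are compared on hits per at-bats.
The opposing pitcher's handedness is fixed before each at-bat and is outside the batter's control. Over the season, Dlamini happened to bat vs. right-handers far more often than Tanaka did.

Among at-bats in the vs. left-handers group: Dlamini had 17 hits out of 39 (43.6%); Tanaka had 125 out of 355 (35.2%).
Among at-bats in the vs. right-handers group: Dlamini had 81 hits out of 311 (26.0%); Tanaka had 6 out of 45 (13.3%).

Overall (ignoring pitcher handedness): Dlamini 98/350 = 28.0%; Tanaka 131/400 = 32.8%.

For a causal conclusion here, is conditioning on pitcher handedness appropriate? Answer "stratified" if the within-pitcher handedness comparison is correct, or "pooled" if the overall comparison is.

stratified

Here pitcher handedness is a common cause — it drives both which player a case falls under and the outcome. The crude comparison mixes populations; the stratum-specific rates are the causally relevant ones.
Within each level — vs. left-handers: 43.6% vs 35.2%; vs. right-handers: 26.0% vs 13.3% — Dlamini is higher every time.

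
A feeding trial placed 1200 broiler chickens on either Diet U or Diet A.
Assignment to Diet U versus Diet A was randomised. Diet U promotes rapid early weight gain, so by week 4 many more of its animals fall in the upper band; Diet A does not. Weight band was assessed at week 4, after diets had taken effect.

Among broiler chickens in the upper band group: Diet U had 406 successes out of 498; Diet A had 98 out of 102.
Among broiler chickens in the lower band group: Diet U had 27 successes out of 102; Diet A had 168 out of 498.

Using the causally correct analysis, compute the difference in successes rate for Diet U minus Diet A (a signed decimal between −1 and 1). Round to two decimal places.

+0.28

Diet A is higher inside every week-4 weight band stratum but Diet U is higher in aggregate. Whether to stratify depends on how week-4 weight band relates to the diet.
Because the diet influences week-4 weight band, week-4 weight band is a post-treatment mediator, not a confounder. Stratifying on it would bias the estimate; the causal effect is the crude pooled difference.
The causal difference is the pooled difference: 0.722 − 0.443 = +0.278.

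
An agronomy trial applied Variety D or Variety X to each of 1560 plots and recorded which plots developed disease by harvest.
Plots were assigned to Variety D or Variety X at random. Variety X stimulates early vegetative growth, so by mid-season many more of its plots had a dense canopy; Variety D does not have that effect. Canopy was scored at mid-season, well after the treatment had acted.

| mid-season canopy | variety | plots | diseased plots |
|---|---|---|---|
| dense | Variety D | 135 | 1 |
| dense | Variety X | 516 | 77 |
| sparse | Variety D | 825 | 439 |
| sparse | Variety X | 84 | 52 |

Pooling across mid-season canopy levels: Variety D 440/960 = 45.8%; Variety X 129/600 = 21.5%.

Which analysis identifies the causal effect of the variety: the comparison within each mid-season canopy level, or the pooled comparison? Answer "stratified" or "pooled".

pooled

The stratified and pooled comparisons disagree (Variety D wins within each mid-season canopy; Variety X wins overall), so the answer turns on the causal role of mid-season canopy.
Mid-season canopy is recorded after the variety and is itself shifted by it — it sits on the causal path from variety to outcome. Conditioning on a mediator would strip out part of the effect we want; the pooled comparison gives the total causal effect.
Pooled: Variety D 45.8% vs Variety X 21.5%; Variety X is lower overall.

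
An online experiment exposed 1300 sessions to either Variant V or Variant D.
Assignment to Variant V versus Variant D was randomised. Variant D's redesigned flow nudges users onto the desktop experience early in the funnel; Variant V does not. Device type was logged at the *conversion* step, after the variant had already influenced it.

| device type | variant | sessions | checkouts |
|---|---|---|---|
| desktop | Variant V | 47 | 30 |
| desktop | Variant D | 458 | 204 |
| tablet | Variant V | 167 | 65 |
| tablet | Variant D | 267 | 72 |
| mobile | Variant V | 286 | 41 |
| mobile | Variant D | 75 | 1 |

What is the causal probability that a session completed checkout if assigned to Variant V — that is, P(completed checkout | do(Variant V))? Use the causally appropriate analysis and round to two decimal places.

0.27

Variant V is higher inside every device type stratum but Variant D is higher in aggregate. Whether to stratify depends on how device type relates to the variant.
Stratifying would compare variants among sessions the variants themselves sorted into device type groups — a form of selection on an intermediate. The unconditioned pooled rates give the total causal effect.
So P(outcome | do(Variant V)) is just the pooled rate for Variant V: 136/500 = 0.272.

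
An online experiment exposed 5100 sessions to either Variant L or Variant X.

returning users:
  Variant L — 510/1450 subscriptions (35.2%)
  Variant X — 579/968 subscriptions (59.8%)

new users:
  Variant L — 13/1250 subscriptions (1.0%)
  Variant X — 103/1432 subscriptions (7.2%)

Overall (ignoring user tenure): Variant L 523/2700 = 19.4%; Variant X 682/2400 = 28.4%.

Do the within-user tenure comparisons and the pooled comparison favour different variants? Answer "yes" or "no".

no

Within each user tenure level (returning users 35.2% vs 59.8%; new users 1.0% vs 7.2%), Variant X has the higher rate every time. Pooled: 19.4% vs 28.4% — Variant X has the higher rate overall. They agree.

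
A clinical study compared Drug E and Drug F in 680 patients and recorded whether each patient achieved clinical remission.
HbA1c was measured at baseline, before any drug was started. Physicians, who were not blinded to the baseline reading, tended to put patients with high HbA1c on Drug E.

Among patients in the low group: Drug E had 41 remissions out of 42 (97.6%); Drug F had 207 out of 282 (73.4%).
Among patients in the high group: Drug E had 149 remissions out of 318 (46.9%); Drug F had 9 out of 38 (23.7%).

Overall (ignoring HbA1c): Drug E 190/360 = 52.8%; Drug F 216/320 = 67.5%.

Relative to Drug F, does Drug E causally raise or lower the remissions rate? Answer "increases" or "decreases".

increases

HbA1c differs across drugs for reasons unrelated to any effect of the drug itself, and it separately predicts the outcome — a classic confounder. We must compare within HbA1c levels.
Within each level — low: 97.6% vs 73.4%; high: 46.9% vs 23.7% — Drug E is higher every time.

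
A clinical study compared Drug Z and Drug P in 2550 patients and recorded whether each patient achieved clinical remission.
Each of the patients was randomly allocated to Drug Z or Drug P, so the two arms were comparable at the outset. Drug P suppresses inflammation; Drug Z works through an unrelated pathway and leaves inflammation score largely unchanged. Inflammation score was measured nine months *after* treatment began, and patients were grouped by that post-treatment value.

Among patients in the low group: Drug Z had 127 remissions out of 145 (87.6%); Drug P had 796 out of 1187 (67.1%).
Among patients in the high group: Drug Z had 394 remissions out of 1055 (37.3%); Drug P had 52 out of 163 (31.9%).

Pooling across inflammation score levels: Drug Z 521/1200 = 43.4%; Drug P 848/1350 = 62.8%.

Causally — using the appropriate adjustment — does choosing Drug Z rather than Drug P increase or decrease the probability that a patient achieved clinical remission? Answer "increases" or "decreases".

decreases

Drug Z is higher inside every inflammation score stratum but Drug P is higher in aggregate. Whether to stratify depends on how inflammation score relates to the drug.
Inflammation score here is a post-treatment variable shaped by the drug; conditioning on it would introduce bias rather than remove it. The overall comparison is the causal one.
Pooled: Drug Z 43.4% vs Drug P 62.8%; Drug P is higher overall.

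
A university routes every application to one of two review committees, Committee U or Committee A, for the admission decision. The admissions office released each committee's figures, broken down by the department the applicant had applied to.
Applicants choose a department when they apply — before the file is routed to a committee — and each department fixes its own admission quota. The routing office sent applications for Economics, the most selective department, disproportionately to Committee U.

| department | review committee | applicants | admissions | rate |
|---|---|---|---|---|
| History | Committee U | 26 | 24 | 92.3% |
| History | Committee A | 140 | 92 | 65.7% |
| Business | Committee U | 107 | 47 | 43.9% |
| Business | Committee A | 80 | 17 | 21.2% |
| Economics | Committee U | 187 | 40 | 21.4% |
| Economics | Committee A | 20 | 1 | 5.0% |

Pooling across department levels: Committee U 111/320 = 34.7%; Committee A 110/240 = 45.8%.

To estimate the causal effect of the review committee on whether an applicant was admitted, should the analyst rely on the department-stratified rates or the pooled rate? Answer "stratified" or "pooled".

stratified

The stratified and pooled comparisons disagree (Committee U wins within each department; Committee A wins overall), so the answer turns on the causal role of department.
Department differs across review committees for reasons unrelated to any effect of the review committee itself, and it separately predicts the outcome — a classic confounder. We must compare within department levels.
Within each level — History: 92.3% vs 65.7%; Business: 43.9% vs 21.2%; Economics: 21.4% vs 5.0% — Committee U is higher every time.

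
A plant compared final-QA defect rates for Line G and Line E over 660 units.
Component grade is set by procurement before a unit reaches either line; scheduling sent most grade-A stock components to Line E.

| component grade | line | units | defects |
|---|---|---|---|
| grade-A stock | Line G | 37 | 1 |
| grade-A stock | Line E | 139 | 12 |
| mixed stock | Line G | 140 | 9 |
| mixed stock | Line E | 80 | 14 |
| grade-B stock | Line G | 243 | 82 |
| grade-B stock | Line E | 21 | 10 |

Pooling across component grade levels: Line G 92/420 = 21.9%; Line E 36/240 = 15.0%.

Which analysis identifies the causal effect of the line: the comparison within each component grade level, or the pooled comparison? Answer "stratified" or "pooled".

stratified

Within every component grade level Line G has the lower rate, yet pooled Line E does — Simpson's reversal.
The imbalance in component grade arose from how units were allocated, not from anything the line did; and component grade independently affects the outcome. The pooled gap is confounded — condition on component grade.
Within each level — grade-A stock: 2.7% vs 8.6%; mixed stock: 6.4% vs 17.5%; grade-B stock: 33.7% vs 47.6% — Line G is lower every time.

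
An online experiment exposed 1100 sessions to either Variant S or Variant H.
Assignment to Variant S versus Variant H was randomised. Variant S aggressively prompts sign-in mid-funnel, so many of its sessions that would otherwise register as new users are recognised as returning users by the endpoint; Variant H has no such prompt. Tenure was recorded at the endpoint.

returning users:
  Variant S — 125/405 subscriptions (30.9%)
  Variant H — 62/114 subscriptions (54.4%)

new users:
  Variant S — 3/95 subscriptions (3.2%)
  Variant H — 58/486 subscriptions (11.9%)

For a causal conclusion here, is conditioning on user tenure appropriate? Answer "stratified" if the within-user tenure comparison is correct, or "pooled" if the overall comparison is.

Variant H is higher inside every user tenure stratum but Variant S is higher in aggregate. Whether to stratify depends on how user tenure relates to the variant.
User tenure is recorded after the variant and is itself shifted by it — it sits on the causal path from variant to outcome. Conditioning on a mediator would strip out part of the effect we want; the pooled comparison gives the total causal effect.
Pooled: Variant S 25.6% vs Variant H 20.0%; Variant S is higher overall.

pooled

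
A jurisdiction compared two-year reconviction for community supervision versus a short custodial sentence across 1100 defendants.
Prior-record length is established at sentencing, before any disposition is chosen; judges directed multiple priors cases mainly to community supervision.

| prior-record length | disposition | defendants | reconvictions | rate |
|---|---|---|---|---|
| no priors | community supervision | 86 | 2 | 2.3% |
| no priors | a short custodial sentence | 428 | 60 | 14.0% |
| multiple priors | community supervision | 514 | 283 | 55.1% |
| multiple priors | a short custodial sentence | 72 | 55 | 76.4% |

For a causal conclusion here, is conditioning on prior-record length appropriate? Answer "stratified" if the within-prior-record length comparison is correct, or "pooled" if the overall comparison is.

stratified

The stratified and pooled comparisons disagree (community supervision wins within each prior-record length; a short custodial sentence wins overall), so the answer turns on the causal role of prior-record length.
Prior-record length differs across dispositions for reasons unrelated to any effect of the disposition itself, and it separately predicts the outcome — a classic confounder. We must compare within prior-record length levels.
Within each level — no priors: 2.3% vs 14.0%; multiple priors: 55.1% vs 76.4% — community supervision is lower every time.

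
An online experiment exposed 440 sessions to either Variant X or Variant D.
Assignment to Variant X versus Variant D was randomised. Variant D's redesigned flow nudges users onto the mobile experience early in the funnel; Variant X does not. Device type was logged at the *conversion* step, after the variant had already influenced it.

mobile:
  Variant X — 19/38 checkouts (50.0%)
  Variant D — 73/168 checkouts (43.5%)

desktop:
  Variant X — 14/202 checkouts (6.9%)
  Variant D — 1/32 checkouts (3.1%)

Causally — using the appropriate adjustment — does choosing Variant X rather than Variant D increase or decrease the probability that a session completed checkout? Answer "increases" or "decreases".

Because the variant influences device type, device type is a post-treatment mediator, not a confounder. Stratifying on it would bias the estimate; the causal effect is the crude pooled difference.
Pooled: Variant X 13.8% vs Variant D 37.0%; Variant D is higher overall.

decreases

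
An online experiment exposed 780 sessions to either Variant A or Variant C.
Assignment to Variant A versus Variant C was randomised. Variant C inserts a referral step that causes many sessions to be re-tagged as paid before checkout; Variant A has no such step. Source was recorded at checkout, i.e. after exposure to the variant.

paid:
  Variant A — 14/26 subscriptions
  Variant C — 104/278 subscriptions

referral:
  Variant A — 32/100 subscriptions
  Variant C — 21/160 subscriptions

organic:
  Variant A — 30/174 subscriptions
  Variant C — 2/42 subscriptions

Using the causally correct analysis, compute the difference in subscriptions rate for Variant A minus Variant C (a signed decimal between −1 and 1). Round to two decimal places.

-0.01

The traffic source-specific comparison favours Variant A throughout, but the pooled figures favour Variant C. The question is whether to condition on traffic source.
Traffic source here is a post-treatment variable shaped by the variant; conditioning on it would introduce bias rather than remove it. The overall comparison is the causal one.
The causal difference is the pooled difference: 0.253 − 0.265 = -0.011.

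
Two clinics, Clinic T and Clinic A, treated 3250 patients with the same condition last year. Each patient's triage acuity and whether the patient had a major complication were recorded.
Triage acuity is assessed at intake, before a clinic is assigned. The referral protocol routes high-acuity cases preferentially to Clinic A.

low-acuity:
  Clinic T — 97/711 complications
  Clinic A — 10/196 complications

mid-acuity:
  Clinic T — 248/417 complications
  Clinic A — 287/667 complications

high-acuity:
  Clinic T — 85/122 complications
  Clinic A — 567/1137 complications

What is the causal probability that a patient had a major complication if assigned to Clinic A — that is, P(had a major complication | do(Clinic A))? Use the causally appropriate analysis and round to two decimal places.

Clinic A is lower inside every triage acuity stratum but Clinic T is lower in aggregate. Whether to stratify depends on how triage acuity relates to the clinic.
The imbalance in triage acuity arose from how patients were allocated, not from anything the clinic did; and triage acuity independently affects the outcome. The pooled gap is confounded — condition on triage acuity.
Standardising Clinic A to the population triage acuity mix: 0.279·10/196 + 0.334·287/667 + 0.387·567/1137 = 0.351.

0.35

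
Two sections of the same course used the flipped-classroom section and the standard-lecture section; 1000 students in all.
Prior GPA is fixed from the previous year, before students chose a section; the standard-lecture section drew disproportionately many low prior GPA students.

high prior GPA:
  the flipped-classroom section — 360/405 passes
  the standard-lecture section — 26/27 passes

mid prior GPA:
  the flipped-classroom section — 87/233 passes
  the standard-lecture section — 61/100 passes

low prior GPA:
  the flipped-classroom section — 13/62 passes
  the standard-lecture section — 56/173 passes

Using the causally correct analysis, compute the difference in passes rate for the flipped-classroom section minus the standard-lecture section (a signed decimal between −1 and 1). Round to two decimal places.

-0.14

Since prior GPA band is a pre-existing factor (not a product of the teaching method) and it affects the outcome on its own, it is a confounder. The stratified rates, not the pooled rate, identify the causal effect.
Adjusting over the population distribution of prior GPA band: 0.432·(0.889−0.963) + 0.333·(0.373−0.610) + 0.235·(0.210−0.324) = -0.138.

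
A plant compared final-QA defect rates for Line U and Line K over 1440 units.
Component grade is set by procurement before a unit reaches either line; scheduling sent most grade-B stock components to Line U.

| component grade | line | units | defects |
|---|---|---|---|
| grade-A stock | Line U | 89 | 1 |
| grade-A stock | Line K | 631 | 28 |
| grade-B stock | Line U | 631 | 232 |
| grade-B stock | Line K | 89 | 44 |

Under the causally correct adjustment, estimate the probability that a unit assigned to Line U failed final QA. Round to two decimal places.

The component grade-specific comparison favours Line U throughout, but the pooled figures favour Line K. The question is whether to condition on component grade.
The imbalance in component grade arose from how units were allocated, not from anything the line did; and component grade independently affects the outcome. The pooled gap is confounded — condition on component grade.
Standardising Line U to the population component grade mix: 0.500·1/89 + 0.500·232/631 = 0.189.

0.19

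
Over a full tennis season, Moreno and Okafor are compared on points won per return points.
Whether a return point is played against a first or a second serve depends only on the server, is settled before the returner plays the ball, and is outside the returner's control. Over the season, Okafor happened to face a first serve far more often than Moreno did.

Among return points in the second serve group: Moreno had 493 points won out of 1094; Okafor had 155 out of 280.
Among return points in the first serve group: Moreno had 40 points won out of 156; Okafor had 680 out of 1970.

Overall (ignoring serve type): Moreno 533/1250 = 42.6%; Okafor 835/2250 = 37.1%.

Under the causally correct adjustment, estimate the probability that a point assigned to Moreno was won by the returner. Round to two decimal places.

0.33

Serve type satisfies the back-door criterion: it is not a descendant of the player, and it blocks the spurious path from player to outcome. Adjusting for it (i.e., using the within-serve type rates) gives the causal effect.
Standardising Moreno to the population serve type mix: 0.393·493/1094 + 0.607·40/156 = 0.333.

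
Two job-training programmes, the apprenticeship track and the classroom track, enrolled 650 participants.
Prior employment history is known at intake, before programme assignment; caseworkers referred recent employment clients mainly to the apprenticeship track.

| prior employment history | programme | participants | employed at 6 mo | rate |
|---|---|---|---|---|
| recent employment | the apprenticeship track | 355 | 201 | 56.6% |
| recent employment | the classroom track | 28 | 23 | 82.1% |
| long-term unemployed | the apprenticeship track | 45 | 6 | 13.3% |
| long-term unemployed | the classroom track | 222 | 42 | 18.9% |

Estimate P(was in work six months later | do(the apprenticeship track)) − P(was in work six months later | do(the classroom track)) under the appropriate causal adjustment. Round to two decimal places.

Since prior employment history is a pre-existing factor (not a product of the programme) and it affects the outcome on its own, it is a confounder. The stratified rates, not the pooled rate, identify the causal effect.
Adjusting over the population distribution of prior employment history: 0.589·(0.566−0.821) + 0.411·(0.133−0.189) = -0.173.

-0.17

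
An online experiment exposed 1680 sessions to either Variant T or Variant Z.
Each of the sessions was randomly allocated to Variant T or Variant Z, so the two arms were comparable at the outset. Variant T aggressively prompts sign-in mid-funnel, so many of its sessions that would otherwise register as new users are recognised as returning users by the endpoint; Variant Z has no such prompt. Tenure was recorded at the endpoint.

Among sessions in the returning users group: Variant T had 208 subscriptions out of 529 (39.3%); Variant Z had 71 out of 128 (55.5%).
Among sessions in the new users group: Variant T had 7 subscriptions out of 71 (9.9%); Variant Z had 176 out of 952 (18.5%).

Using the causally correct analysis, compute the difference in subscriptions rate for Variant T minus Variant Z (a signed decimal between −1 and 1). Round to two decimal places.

+0.13

The stratified and pooled comparisons disagree (Variant Z wins within each user tenure; Variant T wins overall), so the answer turns on the causal role of user tenure.
The distribution of user tenure is itself part of what the variant does — it is an intermediate outcome. Holding it fixed would remove that part of the effect; the total effect is the pooled difference.
The causal difference is the pooled difference: 0.358 − 0.229 = +0.130.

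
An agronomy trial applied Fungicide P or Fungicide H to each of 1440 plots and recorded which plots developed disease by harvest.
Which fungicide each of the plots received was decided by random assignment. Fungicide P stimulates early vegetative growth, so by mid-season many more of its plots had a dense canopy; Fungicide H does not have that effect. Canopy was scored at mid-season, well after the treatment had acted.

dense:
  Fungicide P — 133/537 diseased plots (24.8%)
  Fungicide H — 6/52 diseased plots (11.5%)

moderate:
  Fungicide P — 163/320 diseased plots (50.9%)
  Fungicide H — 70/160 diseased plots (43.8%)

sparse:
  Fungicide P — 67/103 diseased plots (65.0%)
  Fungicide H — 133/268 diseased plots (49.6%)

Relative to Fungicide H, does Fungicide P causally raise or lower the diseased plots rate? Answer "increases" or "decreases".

decreases

Mid-season canopy is recorded after the fungicide and is itself shifted by it — it sits on the causal path from fungicide to outcome. Conditioning on a mediator would strip out part of the effect we want; the pooled comparison gives the total causal effect.
Pooled: Fungicide P 37.8% vs Fungicide H 43.5%; Fungicide P is lower overall.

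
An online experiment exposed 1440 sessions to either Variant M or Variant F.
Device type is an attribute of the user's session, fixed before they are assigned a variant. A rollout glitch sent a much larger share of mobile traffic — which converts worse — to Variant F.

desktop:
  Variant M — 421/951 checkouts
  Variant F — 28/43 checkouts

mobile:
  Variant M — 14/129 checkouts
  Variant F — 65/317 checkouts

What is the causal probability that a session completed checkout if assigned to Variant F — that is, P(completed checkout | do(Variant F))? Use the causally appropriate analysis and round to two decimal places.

0.51

The stratified and pooled comparisons disagree (Variant F wins within each device type; Variant M wins overall), so the answer turns on the causal role of device type.
Device type satisfies the back-door criterion: it is not a descendant of the variant, and it blocks the spurious path from variant to outcome. Adjusting for it (i.e., using the within-device type rates) gives the causal effect.
Standardising Variant F to the population device type mix: 0.690·28/43 + 0.310·65/317 = 0.513.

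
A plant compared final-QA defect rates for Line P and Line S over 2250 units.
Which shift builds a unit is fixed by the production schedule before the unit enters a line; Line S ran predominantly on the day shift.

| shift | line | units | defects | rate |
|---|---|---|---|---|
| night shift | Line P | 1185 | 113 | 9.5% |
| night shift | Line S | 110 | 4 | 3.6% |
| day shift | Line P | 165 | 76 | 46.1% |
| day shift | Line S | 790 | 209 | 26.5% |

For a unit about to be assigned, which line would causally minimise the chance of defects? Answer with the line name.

Line S

Nothing the line does changes shift; the imbalance is an allocation artefact. With shift also predicting the outcome, the pooled figure is confounded, and the within-stratum comparison is the causal one.
Within each level — night shift: 9.5% vs 3.6%; day shift: 46.1% vs 26.5% — Line S is lower every time.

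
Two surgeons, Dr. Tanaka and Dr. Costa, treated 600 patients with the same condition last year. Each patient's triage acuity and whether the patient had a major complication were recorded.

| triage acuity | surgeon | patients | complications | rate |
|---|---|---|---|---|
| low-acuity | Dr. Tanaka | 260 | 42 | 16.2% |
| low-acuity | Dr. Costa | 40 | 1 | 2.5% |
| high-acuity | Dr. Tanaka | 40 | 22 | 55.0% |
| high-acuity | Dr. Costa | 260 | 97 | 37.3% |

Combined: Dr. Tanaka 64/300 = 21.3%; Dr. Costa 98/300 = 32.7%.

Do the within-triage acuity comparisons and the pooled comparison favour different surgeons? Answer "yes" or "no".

Within each triage acuity level (low-acuity 16.2% vs 2.5%; high-acuity 55.0% vs 37.3%), Dr. Costa has the lower rate every time. Pooled: 21.3% vs 32.7% — Dr. Tanaka has the lower rate overall. The two comparisons disagree.

yes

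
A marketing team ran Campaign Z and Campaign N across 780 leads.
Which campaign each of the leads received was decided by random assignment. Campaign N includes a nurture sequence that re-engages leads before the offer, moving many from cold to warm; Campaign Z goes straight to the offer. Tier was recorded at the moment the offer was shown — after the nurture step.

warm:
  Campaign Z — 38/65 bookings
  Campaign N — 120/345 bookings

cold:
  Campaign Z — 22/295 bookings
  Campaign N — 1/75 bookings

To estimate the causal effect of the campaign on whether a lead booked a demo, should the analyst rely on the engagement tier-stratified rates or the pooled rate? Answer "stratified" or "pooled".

Campaign Z is higher inside every engagement tier stratum but Campaign N is higher in aggregate. Whether to stratify depends on how engagement tier relates to the campaign.
The distribution of engagement tier is itself part of what the campaign does — it is an intermediate outcome. Holding it fixed would remove that part of the effect; the total effect is the pooled difference.
Pooled: Campaign Z 16.7% vs Campaign N 28.8%; Campaign N is higher overall.

pooled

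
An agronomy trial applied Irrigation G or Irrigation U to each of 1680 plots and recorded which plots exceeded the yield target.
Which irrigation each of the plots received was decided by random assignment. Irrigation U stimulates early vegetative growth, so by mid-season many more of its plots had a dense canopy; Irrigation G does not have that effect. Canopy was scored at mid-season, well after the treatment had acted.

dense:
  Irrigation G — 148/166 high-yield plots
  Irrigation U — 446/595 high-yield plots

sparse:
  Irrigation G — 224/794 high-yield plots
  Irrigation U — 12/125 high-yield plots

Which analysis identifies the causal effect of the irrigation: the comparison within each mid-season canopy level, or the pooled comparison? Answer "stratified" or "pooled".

Irrigation G is higher inside every mid-season canopy stratum but Irrigation U is higher in aggregate. Whether to stratify depends on how mid-season canopy relates to the irrigation.
Stratifying would compare irrigations among plots the irrigations themselves sorted into mid-season canopy groups — a form of selection on an intermediate. The unconditioned pooled rates give the total causal effect.
Pooled: Irrigation G 38.8% vs Irrigation U 63.6%; Irrigation U is higher overall.

pooled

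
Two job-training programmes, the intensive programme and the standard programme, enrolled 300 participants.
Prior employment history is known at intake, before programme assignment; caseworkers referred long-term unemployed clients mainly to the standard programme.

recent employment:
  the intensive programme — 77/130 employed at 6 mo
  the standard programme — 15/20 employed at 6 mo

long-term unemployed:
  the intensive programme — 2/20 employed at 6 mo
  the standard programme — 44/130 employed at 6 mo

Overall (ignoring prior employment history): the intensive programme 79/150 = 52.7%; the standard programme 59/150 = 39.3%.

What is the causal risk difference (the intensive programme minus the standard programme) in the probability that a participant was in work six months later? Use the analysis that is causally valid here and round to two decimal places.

Since prior employment history is a pre-existing factor (not a product of the programme) and it affects the outcome on its own, it is a confounder. The stratified rates, not the pooled rate, identify the causal effect.
Adjusting over the population distribution of prior employment history: 0.500·(0.592−0.750) + 0.500·(0.100−0.338) = -0.198.

-0.20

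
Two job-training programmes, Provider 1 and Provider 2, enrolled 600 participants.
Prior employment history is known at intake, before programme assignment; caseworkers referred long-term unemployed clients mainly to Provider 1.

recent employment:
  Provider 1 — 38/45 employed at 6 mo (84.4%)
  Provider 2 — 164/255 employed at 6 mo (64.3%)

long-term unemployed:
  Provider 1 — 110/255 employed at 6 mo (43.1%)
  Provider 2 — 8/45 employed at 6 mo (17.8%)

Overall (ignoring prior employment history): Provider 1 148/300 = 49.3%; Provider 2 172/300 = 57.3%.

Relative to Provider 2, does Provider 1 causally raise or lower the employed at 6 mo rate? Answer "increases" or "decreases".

increases

Prior employment history satisfies the back-door criterion: it is not a descendant of the programme, and it blocks the spurious path from programme to outcome. Adjusting for it (i.e., using the within-prior employment history rates) gives the causal effect.
Within each level — recent employment: 84.4% vs 64.3%; long-term unemployed: 43.1% vs 17.8% — Provider 1 is higher every time.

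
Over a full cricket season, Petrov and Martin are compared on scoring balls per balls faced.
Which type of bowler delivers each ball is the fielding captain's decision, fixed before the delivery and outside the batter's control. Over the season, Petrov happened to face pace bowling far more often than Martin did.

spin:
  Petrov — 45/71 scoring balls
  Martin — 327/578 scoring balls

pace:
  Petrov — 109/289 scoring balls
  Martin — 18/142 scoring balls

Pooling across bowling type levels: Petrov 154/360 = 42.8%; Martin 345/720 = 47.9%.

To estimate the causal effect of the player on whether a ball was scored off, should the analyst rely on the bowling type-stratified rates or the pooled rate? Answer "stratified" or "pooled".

Petrov is higher inside every bowling type stratum but Martin is higher in aggregate. Whether to stratify depends on how bowling type relates to the player.
Bowling type satisfies the back-door criterion: it is not a descendant of the player, and it blocks the spurious path from player to outcome. Adjusting for it (i.e., using the within-bowling type rates) gives the causal effect.
Within each level — spin: 63.4% vs 56.6%; pace: 37.7% vs 12.7% — Petrov is higher every time.

stratified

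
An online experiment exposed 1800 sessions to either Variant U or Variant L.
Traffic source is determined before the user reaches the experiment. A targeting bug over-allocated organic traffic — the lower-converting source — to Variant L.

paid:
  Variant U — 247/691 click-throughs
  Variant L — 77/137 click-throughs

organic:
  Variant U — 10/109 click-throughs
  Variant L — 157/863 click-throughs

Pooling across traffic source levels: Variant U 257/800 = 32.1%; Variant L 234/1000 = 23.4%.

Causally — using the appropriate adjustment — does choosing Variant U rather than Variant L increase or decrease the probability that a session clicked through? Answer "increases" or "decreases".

decreases

The imbalance in traffic source arose from how sessions were allocated, not from anything the variant did; and traffic source independently affects the outcome. The pooled gap is confounded — condition on traffic source.
Within each level — paid: 35.7% vs 56.2%; organic: 9.2% vs 18.2% — Variant L is higher every time.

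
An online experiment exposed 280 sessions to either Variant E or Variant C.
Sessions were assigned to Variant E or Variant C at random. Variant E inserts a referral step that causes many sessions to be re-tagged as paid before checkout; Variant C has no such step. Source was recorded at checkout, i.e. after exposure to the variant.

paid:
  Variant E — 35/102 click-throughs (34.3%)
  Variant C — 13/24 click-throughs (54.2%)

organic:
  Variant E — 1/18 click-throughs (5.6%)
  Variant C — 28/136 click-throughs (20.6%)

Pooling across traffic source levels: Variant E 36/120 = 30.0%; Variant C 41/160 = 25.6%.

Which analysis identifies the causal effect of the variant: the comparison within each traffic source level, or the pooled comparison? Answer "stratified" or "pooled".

pooled

Traffic source is downstream of the variant. One should not condition on a consequence of treatment, so the overall rates are the right comparison.
Pooled: Variant E 30.0% vs Variant C 25.6%; Variant E is higher overall.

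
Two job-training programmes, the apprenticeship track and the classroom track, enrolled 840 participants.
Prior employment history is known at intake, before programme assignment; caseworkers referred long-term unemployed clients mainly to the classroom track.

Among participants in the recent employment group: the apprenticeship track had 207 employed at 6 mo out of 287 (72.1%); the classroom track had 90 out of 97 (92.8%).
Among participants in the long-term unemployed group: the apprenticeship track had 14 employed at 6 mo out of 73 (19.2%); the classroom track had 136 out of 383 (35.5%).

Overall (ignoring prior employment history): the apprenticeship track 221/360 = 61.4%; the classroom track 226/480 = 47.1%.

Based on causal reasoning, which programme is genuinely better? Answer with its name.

Here prior employment history is a common cause — it drives both which programme a case falls under and the outcome. The crude comparison mixes populations; the stratum-specific rates are the causally relevant ones.
Within each level — recent employment: 72.1% vs 92.8%; long-term unemployed: 19.2% vs 35.5% — the classroom track is higher every time.

the classroom track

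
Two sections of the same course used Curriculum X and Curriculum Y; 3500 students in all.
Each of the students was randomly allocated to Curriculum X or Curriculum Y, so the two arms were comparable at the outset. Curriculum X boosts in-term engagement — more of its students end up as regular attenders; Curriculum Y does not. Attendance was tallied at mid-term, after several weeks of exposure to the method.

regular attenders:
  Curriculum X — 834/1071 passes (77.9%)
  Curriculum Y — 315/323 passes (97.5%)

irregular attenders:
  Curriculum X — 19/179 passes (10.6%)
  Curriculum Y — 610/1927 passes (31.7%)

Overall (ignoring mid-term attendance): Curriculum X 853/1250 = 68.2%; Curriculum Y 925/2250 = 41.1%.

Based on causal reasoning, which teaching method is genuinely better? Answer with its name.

Mid-term attendance is recorded after the teaching method and is itself shifted by it — it sits on the causal path from teaching method to outcome. Conditioning on a mediator would strip out part of the effect we want; the pooled comparison gives the total causal effect.
Pooled: Curriculum X 68.2% vs Curriculum Y 41.1%; Curriculum X is higher overall.

Curriculum X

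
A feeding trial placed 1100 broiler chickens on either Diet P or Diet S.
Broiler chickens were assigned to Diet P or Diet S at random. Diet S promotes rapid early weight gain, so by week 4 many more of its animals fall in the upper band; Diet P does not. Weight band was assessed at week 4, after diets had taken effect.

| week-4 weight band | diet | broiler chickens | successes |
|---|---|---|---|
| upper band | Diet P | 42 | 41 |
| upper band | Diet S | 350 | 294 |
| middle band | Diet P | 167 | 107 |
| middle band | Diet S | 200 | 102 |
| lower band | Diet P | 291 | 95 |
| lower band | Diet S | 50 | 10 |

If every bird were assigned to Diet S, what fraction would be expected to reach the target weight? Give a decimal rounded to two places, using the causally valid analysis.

0.68

Week-4 weight band lies on the pathway diet → week-4 weight band → outcome, so adjusting for it blocks the indirect effect. For the total causal effect of diet, use the unadjusted pooled rates.
So P(outcome | do(Diet S)) is just the pooled rate for Diet S: 406/600 = 0.677.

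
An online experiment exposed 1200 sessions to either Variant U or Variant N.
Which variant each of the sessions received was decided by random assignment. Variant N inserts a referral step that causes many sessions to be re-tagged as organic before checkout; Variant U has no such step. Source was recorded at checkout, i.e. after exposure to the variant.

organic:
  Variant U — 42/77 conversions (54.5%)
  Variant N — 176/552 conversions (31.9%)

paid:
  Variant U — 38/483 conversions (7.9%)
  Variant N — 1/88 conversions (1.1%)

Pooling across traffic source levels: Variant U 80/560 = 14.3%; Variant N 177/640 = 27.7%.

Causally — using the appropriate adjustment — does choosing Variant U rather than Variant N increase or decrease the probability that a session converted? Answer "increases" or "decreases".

decreases

The stratified and pooled comparisons disagree (Variant U wins within each traffic source; Variant N wins overall), so the answer turns on the causal role of traffic source.
Traffic source lies on the pathway variant → traffic source → outcome, so adjusting for it blocks the indirect effect. For the total causal effect of variant, use the unadjusted pooled rates.
Pooled: Variant U 14.3% vs Variant N 27.7%; Variant N is higher overall.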